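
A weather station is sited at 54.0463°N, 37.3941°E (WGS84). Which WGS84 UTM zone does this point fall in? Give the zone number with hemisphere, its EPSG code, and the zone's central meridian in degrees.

UTM zone = ⌊(λ + 180)/6⌋ + 1; 37.3941° ∈ [36°, 42°) → zone 37.
Hemisphere: N (φ ≥ 0).
Central meridian λ₀ = 6×37 − 183 = 39°.
EPSG code: 32637.

Zone 37N (EPSG:32637), central meridian 39°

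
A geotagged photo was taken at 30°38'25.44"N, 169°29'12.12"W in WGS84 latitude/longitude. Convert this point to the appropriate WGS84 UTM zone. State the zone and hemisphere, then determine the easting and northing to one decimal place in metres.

Longitude -169.4867° lies in the 6° band [-174°, -168°), giving zone 2; latitude is north of the equator, so 2N.
Zone 2 central meridian λ₀ = 6×2 − 183 = -171°; Δλ = +1.5133°.
Transverse Mercator on WGS84 with k₀ = 0.9996 gives E = 645016.228 m, N = 3390726.494 m.

Zone 2N: E 645016.2 m, N 3390726.5 m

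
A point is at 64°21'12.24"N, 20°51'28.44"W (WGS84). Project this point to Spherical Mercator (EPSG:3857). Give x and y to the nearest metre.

Web Mercator is spherical with R = a = 6378137 m.
x = R·λ = 6378137 × -0.364039030 = -2321890.807 m.
y = R·ln tan(π/4 + φ/2) = 6378137 × 1.480068403 = 9440079.043 m.

x -2321891 m, y 9440079 m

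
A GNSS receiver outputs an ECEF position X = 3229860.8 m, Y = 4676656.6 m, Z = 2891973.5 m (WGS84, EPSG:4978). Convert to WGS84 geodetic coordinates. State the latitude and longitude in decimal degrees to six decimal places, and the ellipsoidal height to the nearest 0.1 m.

lat 27.124100°, lon 55.369700°, h 3317.8 m

λ = atan2(Y, X) = 55.36969984°; p = √(X²+Y²) = 5683583.2 m.
Bowring's method on WGS84 (a = 6378137 m, b = 6356752.314 m) gives φ = 27.12409977°, h = 3317.758 m.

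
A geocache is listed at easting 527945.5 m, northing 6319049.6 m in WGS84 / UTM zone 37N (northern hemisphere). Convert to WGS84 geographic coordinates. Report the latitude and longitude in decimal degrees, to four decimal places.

Zone 37N: λ₀ = 39°, k₀ = 0.9996, false easting 500000 m.
Meridian distance M = (N − FN)/k₀ = 6321578.2 m.
Inverse transverse Mercator on WGS84 gives φ = 57.01409993°, λ = 39.46020038°.

lat 57.0141°, lon 39.4602°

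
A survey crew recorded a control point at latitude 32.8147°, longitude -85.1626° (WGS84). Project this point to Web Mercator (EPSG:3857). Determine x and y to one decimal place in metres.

Web Mercator is spherical with R = a = 6378137 m.
x = R·λ = 6378137 × -1.486367770 = -9480257.267 m.
y = R·ln tan(π/4 + φ/2) = 6378137 × 0.606875368 = 3870734.237 m.

x -9480257.3 m, y 3870734.2 m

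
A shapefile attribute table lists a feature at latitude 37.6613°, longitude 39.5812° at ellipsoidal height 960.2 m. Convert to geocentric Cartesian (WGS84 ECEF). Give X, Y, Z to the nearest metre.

X 3896962 m, Y 3221694 m, Z 3876338 m

WGS84: a = 6378137 m, e² = 0.006694380; N(φ) = a/√(1−e²sin²φ) = 6386121.742 m.
X = (N+h)·cosφ·cosλ = 3896962.266 m; Y = (N+h)·cosφ·sinλ = 3221694.362 m; Z = (N(1−e²)+h)·sinφ = 3876338.386 m.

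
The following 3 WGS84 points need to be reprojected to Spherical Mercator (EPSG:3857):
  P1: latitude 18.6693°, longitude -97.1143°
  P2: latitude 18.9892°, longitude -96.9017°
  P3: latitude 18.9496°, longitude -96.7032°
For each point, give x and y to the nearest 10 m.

Web Mercator: x = R·λ, y = R·ln tan(π/4+φ/2), R = 6378137 m.
P1 (18.6693°, -97.1143°) → (-10810714.425, 2116039.771) m.
P2 (18.9892°, -96.9017°) → (-10787047.901, 2153664.431) m.
P3 (18.9496°, -96.7032°) → (-10764950.982, 2149003.029) m.

P1: x -10810710 m, y 2116040 m; P2: x -10787050 m, y 2153660 m; P3: x -10764950 m, y 2149000 m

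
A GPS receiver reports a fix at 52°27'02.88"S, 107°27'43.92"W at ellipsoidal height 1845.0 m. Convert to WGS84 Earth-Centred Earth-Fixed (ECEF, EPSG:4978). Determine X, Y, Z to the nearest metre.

WGS84: a = 6378137 m, e² = 0.006694380; N(φ) = a/√(1−e²sin²φ) = 6391598.950 m.
X = (N+h)·cosφ·cosλ = -1169229.070 m; Y = (N+h)·cosφ·sinλ = -3716869.440 m; Z = (N(1−e²)+h)·sinφ = -5034992.647 m.

X -1169229 m, Y -3716869 m, Z -5034993 m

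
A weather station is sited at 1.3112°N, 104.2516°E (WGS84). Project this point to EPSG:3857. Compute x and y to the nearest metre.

x 11605235 m, y 145975 m

Web Mercator is spherical with R = a = 6378137 m.
x = R·λ = 6378137 × 1.819533670 = 11605235.026 m.
y = R·ln tan(π/4 + φ/2) = 6378137 × 0.022886755 = 145974.858 m.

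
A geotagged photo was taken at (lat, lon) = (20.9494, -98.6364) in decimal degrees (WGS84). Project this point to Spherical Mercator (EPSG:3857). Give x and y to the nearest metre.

Web Mercator is spherical with R = a = 6378137 m.
x = R·λ = 6378137 × -1.721529942 = -10980153.822 m.
y = R·ln tan(π/4 + φ/2) = 6378137 × 0.374066299 = 2385846.100 m.

x -10980154 m, y 2385846 m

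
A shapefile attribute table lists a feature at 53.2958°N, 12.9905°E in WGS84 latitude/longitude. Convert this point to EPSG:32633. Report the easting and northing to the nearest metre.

E 366073 m, N 5907060 m

Zone 33 central meridian λ₀ = 6×33 − 183 = 15°; Δλ = -2.0095°.
Transverse Mercator on WGS84 with k₀ = 0.9996 gives E = 366073.022 m, N = 5907059.917 m.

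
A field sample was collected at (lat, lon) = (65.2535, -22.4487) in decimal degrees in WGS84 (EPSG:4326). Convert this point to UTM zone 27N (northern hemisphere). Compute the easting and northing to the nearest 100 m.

E 432300 m, N 7237500 m

Zone 27 central meridian λ₀ = 6×27 − 183 = -21°; Δλ = -1.4487°.
Transverse Mercator on WGS84 with k₀ = 0.9996 gives E = 432336.918 m, N = 7237484.054 m.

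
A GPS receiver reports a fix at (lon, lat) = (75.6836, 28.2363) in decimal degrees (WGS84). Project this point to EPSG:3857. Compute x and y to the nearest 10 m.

x 8425060 m, y 3278800 m

Web Mercator is spherical with R = a = 6378137 m.
x = R·λ = 6378137 × 1.320928010 = 8425059.813 m.
y = R·ln tan(π/4 + φ/2) = 6378137 × 0.514068389 = 3278798.611 m.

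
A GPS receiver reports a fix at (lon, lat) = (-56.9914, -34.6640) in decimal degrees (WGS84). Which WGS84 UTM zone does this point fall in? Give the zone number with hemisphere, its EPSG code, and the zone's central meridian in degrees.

Zone 21S (EPSG:32721), central meridian -57°

UTM zone = ⌊(λ + 180)/6⌋ + 1; -56.9914° ∈ [-60°, -54°) → zone 21.
Hemisphere: S (φ < 0).
Central meridian λ₀ = 6×21 − 183 = -57°.
EPSG code: 32721.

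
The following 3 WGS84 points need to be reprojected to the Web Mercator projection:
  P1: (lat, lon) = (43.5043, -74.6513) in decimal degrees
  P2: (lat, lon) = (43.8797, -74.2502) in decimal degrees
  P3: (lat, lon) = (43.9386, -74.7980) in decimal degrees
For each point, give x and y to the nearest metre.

P1: x -8310145 m, y 5389049 m; P2: x -8265494 m, y 5446844 m; P3: x -8326475 m, y 5455945 m

Web Mercator: x = R·λ, y = R·ln tan(π/4+φ/2), R = 6378137 m.
P1 (43.5043°, -74.6513°) → (-8310144.703, 5389049.195) m.
P2 (43.8797°, -74.2502°) → (-8265494.455, 5446844.316) m.
P3 (43.9386°, -74.7980°) → (-8326475.272, 5455945.303) m.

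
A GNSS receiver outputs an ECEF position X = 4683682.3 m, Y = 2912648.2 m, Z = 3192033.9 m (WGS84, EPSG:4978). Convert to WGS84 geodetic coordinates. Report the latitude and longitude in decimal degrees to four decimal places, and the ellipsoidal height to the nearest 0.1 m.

lat 30.2269°, lon 31.8763°, h -194.4 m

λ = atan2(Y, X) = 31.87630019°; p = √(X²+Y²) = 5515469.1 m.
Bowring's method on WGS84 (a = 6378137 m, b = 6356752.314 m) gives φ = 30.22690003°, h = -194.446 m.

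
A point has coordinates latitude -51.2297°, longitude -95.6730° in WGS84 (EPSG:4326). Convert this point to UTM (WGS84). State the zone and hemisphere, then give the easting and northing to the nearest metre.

Longitude -95.6730° lies in the 6° band [-96°, -90°), giving zone 15; latitude is south of the equator, so 15S.
Zone 15 central meridian λ₀ = 6×15 − 183 = -93°; Δλ = -2.6730°.
Transverse Mercator on WGS84 with k₀ = 0.9996 gives E = 313378.845 m, N = 4321235.980 m.

Zone 15S: E 313379 m, N 4321236 m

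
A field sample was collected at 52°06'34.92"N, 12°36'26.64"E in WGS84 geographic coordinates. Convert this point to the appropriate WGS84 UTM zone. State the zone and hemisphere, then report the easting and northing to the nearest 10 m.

Zone 33N: E 336160 m, N 5775940 m

Longitude 12.6074° lies in the 6° band [12°, 18°), giving zone 33; latitude is north of the equator, so 33N.
Zone 33 central meridian λ₀ = 6×33 − 183 = 15°; Δλ = -2.3926°.
Transverse Mercator on WGS84 with k₀ = 0.9996 gives E = 336160.170 m, N = 5775939.876 m.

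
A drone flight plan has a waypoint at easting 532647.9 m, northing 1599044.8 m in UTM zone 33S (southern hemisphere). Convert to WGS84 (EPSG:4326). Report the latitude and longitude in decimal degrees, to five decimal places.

lat -75.69030°, lon 16.18340°

Zone 33S: λ₀ = 15°, k₀ = 0.9996, false easting 500000 m, false northing 10000000 m.
Meridian distance M = (N − FN)/k₀ = -8404316.9 m.
Inverse transverse Mercator on WGS84 gives φ = -75.69030013°, λ = 16.18340164°.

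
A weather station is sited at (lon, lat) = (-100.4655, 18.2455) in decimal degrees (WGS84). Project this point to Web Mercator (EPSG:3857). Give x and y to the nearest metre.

Web Mercator is spherical with R = a = 6378137 m.
x = R·λ = 6378137 × -1.753453760 = -11183768.302 m.
y = R·ln tan(π/4 + φ/2) = 6378137 × 0.323966700 = 2066303.997 m.

x -11183768 m, y 2066304 m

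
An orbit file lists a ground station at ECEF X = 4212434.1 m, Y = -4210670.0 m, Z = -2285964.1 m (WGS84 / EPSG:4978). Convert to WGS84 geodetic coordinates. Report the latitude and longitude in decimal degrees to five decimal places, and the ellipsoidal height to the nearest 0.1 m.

lat -21.12610°, lon -44.98800°, h 4273.9 m

λ = atan2(Y, X) = -44.98800021°; p = √(X²+Y²) = 5956034.2 m.
Bowring's method on WGS84 (a = 6378137 m, b = 6356752.314 m) gives φ = -21.12609982°, h = 4273.920 m.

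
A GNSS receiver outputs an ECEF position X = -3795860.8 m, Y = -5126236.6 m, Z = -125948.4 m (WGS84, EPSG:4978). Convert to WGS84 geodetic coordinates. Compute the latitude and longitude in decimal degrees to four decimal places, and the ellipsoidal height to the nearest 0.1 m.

λ = atan2(Y, X) = -126.51910037°; p = √(X²+Y²) = 6378625.3 m.
Bowring's method on WGS84 (a = 6378137 m, b = 6356752.314 m) gives φ = -1.13879961°, h = 1740.018 m.

lat -1.1388°, lon -126.5191°, h 1740.0 m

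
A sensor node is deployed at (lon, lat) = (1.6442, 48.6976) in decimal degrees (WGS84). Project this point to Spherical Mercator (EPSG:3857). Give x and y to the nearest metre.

x 183032 m, y 6223705 m

Web Mercator is spherical with R = a = 6378137 m.
x = R·λ = 6378137 × 0.028696704 = 183031.507 m.
y = R·ln tan(π/4 + φ/2) = 6378137 × 0.975787341 = 6223705.344 m.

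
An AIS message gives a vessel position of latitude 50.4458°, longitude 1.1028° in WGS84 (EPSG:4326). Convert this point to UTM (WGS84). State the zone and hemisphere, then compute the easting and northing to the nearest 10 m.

Zone 31N: E 365300 m, N 5589920 m

Longitude 1.1028° lies in the 6° band [0°, 6°), giving zone 31; latitude is north of the equator, so 31N.
Zone 31 central meridian λ₀ = 6×31 − 183 = 3°; Δλ = -1.8972°.
Transverse Mercator on WGS84 with k₀ = 0.9996 gives E = 365299.265 m, N = 5589918.465 m.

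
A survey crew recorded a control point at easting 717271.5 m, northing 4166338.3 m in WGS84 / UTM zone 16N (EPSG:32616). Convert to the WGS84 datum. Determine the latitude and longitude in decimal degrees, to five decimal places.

lat 37.61850°, lon -84.53820°

Zone 16N: λ₀ = -87°, k₀ = 0.9996, false easting 500000 m.
Meridian distance M = (N − FN)/k₀ = 4168005.5 m.
Inverse transverse Mercator on WGS84 gives φ = 37.61849962°, λ = -84.53820053°.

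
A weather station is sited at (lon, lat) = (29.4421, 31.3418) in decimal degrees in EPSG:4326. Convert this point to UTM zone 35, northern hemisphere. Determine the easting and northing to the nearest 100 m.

E 732300 m, N 3470100 m

Zone 35 central meridian λ₀ = 6×35 − 183 = 27°; Δλ = +2.4421°.
Transverse Mercator on WGS84 with k₀ = 0.9996 gives E = 732334.492 m, N = 3470059.345 m.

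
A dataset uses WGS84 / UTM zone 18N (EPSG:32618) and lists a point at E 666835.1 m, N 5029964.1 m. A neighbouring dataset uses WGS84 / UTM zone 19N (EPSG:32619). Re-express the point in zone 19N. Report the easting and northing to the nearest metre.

UTM 18N → geographic: φ = 45.40330031°, λ = -72.86819981°.
UTM 19N (λ₀ = -69°) forward: E = 197276.064 m, N = 5035035.584 m.

E 197276 m, N 5035036 m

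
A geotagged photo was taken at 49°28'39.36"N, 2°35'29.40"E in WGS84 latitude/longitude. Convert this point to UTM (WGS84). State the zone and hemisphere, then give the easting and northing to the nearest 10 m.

Longitude 2.5915° lies in the 6° band [0°, 6°), giving zone 31; latitude is north of the equator, so 31N.
Zone 31 central meridian λ₀ = 6×31 − 183 = 3°; Δλ = -0.4085°.
Transverse Mercator on WGS84 with k₀ = 0.9996 gives E = 470408.043 m, N = 5480630.703 m.

Zone 31N: E 470410 m, N 5480630 m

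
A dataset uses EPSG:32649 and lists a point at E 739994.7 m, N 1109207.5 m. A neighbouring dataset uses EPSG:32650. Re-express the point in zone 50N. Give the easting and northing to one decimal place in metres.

E 82129.6 m, N 1110830.8 m

UTM 49N → geographic: φ = 10.02710029°, λ = 113.18949999°.
UTM 50N (λ₀ = 117°) forward: E = 82129.561 m, N = 1110830.845 m.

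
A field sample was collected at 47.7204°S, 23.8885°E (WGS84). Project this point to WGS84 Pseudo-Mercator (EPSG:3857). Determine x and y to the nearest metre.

x 2659256 m, y -6060465 m

Web Mercator is spherical with R = a = 6378137 m.
x = R·λ = 6378137 × 0.416932978 = 2659255.656 m.
y = R·ln tan(π/4 + φ/2) = 6378137 × -0.950193571 = -6060464.771 m.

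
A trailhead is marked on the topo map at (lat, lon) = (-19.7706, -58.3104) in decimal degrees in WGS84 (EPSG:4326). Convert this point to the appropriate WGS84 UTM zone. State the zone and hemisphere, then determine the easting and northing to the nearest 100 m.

Zone 21S: E 362700 m, N 7813400 m

Longitude -58.3104° lies in the 6° band [-60°, -54°), giving zone 21; latitude is south of the equator, so 21S.
Zone 21 central meridian λ₀ = 6×21 − 183 = -57°; Δλ = -1.3104°.
Transverse Mercator on WGS84 with k₀ = 0.9996 gives E = 362718.541 m, N = 7813372.690 m.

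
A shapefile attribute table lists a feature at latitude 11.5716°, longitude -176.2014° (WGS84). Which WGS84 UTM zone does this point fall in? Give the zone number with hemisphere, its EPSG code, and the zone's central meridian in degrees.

Zone 1N (EPSG:32601), central meridian -177°

UTM zone = ⌊(λ + 180)/6⌋ + 1; -176.2014° ∈ [-180°, -174°) → zone 1.
Hemisphere: N (φ ≥ 0).
Central meridian λ₀ = 6×1 − 183 = -177°.
EPSG code: 32601.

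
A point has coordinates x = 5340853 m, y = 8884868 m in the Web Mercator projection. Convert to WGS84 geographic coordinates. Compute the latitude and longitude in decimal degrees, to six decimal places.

lat 62.108299°, lon 47.977699°

R = 6378137 m. λ = x/R = 47.97769880°.
φ = 2·arctan(exp(y/R)) − 90° = 2·arctan(4.02699) − 90° = 62.10829876°.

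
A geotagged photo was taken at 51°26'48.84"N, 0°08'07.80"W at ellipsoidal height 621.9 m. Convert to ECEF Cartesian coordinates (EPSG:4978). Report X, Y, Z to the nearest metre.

WGS84: a = 6378137 m, e² = 0.006694380; N(φ) = a/√(1−e²sin²φ) = 6391233.585 m.
X = (N+h)·cosφ·cosλ = 3983646.743 m; Y = (N+h)·cosφ·sinλ = -9421.028 m; Z = (N(1−e²)+h)·sinφ = 4965168.991 m.

X 3983647 m, Y -9421 m, Z 4965169 m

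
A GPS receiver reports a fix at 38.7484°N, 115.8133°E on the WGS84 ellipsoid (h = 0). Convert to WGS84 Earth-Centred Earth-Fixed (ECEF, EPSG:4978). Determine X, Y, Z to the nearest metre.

X -2168865 m, Y 4483856 m, Z 3970572 m

WGS84: a = 6378137 m, e² = 0.006694380; N(φ) = a/√(1−e²sin²φ) = 6386516.955 m.
X = (N+h)·cosφ·cosλ = -2168864.803 m; Y = (N+h)·cosφ·sinλ = 4483855.812 m; Z = (N(1−e²)+h)·sinφ = 3970572.120 m.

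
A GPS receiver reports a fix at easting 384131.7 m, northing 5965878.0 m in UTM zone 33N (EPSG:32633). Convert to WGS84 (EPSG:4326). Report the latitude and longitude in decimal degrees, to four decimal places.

lat 53.8285°, lon 13.2395°

Zone 33N: λ₀ = 15°, k₀ = 0.9996, false easting 500000 m.
Meridian distance M = (N − FN)/k₀ = 5968265.3 m.
Inverse transverse Mercator on WGS84 gives φ = 53.82850035°, λ = 13.23949930°.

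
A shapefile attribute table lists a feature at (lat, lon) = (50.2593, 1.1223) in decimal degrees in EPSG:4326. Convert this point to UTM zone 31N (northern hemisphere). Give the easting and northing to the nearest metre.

E 366160 m, N 5569148 m

Zone 31 central meridian λ₀ = 6×31 − 183 = 3°; Δλ = -1.8777°.
Transverse Mercator on WGS84 with k₀ = 0.9996 gives E = 366160.248 m, N = 5569148.161 m.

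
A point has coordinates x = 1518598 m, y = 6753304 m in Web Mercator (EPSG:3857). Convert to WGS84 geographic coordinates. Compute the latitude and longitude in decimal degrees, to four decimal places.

lat 51.7403°, lon 13.6418°

R = 6378137 m. λ = x/R = 13.64179794°.
φ = 2·arctan(exp(y/R)) − 90° = 2·arctan(2.88297) − 90° = 51.74030061°.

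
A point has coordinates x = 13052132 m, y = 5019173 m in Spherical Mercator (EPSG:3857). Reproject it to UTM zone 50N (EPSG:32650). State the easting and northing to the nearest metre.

Web Mercator inverse (R = 6378137 m) → φ = 41.04629794°, λ = 117.24929666°.
UTM 50N forward: E = 520951.562 m, N = 4543926.525 m.

E 520952 m, N 4543927 m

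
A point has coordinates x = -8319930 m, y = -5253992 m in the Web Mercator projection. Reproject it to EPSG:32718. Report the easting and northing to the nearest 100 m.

E 521400 m, N 5281600 m

Web Mercator inverse (R = 6378137 m) → φ = -42.61790000°, λ = -74.73920282°.
UTM 18S forward: E = 521388.399 m, N = 5281582.377 m.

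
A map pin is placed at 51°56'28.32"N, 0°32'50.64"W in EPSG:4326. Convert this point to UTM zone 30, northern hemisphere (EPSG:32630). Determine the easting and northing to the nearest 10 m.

Zone 30 central meridian λ₀ = 6×30 − 183 = -3°; Δλ = +2.4526°.
Transverse Mercator on WGS84 with k₀ = 0.9996 gives E = 668580.520 m, N = 5757340.068 m.

E 668580 m, N 5757340 m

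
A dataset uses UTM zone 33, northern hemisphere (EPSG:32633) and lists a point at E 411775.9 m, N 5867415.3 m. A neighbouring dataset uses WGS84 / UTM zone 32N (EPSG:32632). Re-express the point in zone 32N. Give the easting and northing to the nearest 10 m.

E 814810 m, N 5876890 m

UTM 33N → geographic: φ = 52.94910043°, λ = 13.68690029°.
UTM 32N (λ₀ = 9°) forward: E = 814813.142 m, N = 5876894.790 m.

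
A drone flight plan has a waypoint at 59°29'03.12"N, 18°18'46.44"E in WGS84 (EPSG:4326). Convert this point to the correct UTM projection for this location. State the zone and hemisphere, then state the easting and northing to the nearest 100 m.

Longitude 18.3129° lies in the 6° band [18°, 24°), giving zone 34; latitude is north of the equator, so 34N.
Zone 34 central meridian λ₀ = 6×34 − 183 = 21°; Δλ = -2.6871°.
Transverse Mercator on WGS84 with k₀ = 0.9996 gives E = 347819.897 m, N = 6597045.091 m.

Zone 34N: E 347800 m, N 6597000 m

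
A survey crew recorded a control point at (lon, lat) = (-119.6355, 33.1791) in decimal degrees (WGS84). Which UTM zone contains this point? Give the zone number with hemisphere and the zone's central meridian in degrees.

Zone 11N, central meridian -117°

UTM zone = ⌊(λ + 180)/6⌋ + 1; -119.6355° ∈ [-120°, -114°) → zone 11.
Hemisphere: N (φ ≥ 0).
Central meridian λ₀ = 6×11 − 183 = -117°.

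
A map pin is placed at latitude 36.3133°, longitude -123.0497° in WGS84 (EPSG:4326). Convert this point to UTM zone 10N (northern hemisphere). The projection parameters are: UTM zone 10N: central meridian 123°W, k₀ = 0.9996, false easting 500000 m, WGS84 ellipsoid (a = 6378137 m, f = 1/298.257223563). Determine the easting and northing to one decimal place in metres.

Zone 10 central meridian λ₀ = 6×10 − 183 = -123°; Δλ = -0.0497°.
Transverse Mercator on WGS84 with k₀ = 0.9996 gives E = 495538.442 m, N = 4018700.059 m.

E 495538.4 m, N 4018700.1 m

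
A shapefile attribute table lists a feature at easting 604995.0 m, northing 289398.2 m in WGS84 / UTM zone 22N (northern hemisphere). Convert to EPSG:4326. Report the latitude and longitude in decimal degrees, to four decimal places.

lat 2.6179°, lon -50.0555°

Zone 22N: λ₀ = -51°, k₀ = 0.9996, false easting 500000 m.
Meridian distance M = (N − FN)/k₀ = 289514.0 m.
Inverse transverse Mercator on WGS84 gives φ = 2.61790037°, λ = -50.05550015°.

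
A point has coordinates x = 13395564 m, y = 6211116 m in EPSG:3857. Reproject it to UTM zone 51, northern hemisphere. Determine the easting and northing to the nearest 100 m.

E 303600 m, N 5389000 m

Web Mercator inverse (R = 6378137 m) → φ = 48.62290018°, λ = 120.33439881°.
UTM 51N forward: E = 303572.441 m, N = 5388966.580 m.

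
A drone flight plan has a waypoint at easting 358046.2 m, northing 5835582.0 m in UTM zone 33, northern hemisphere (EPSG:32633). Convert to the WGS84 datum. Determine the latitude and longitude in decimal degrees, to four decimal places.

lat 52.6516°, lon 12.9015°

Zone 33N: λ₀ = 15°, k₀ = 0.9996, false easting 500000 m.
Meridian distance M = (N − FN)/k₀ = 5837917.2 m.
Inverse transverse Mercator on WGS84 gives φ = 52.65159988°, λ = 12.90149968°.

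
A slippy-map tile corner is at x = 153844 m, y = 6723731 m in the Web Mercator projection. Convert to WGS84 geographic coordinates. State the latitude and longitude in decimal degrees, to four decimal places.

R = 6378137 m. λ = x/R = 1.38200417°.
φ = 2·arctan(exp(y/R)) − 90° = 2·arctan(2.86963) − 90° = 51.57549796°.

lat 51.5755°, lon 1.3820°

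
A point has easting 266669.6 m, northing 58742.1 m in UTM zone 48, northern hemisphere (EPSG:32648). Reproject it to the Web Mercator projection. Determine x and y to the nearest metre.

x 11455165 m, y 59123 m

Unproject from UTM 48N (λ₀ = 105°) → φ = 0.53109993°, λ = 102.90350018°.
Web Mercator (R = 6378137 m): x = 11455165.241 m, y = 59122.621 m.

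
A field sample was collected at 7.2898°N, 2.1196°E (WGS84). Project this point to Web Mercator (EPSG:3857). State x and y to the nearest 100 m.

Web Mercator is spherical with R = a = 6378137 m.
x = R·λ = 6378137 × 0.036993999 = 235952.793 m.
y = R·ln tan(π/4 + φ/2) = 6378137 × 0.127575671 = 813695.108 m.

x 236000 m, y 813700 m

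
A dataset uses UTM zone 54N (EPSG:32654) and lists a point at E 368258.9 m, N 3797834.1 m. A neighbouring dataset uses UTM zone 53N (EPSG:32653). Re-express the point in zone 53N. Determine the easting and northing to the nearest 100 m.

E 920500 m, N 3806400 m

UTM 54N → geographic: φ = 34.31340019°, λ = 139.56820001°.
UTM 53N (λ₀ = 135°) forward: E = 920471.250 m, N = 3806367.147 m.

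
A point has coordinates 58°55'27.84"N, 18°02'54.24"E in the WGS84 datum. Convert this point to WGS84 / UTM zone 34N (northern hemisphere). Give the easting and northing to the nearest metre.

E 330087 m, N 6535384 m

Zone 34 central meridian λ₀ = 6×34 − 183 = 21°; Δλ = -2.9516°.
Transverse Mercator on WGS84 with k₀ = 0.9996 gives E = 330087.299 m, N = 6535383.686 m.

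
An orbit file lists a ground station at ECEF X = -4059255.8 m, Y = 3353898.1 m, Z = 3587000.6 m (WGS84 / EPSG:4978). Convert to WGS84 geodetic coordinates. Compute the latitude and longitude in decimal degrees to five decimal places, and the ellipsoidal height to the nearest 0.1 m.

lat 34.44270°, lon 140.43530°, h -90.4 m

λ = atan2(Y, X) = 140.43530005°; p = √(X²+Y²) = 5265566.5 m.
Bowring's method on WGS84 (a = 6378137 m, b = 6356752.314 m) gives φ = 34.44269995°, h = -90.365 m.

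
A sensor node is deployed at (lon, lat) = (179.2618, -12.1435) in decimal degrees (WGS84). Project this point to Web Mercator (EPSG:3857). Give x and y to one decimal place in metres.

x 19955332.3 m, y -1362044.0 m

Web Mercator is spherical with R = a = 6378137 m.
x = R·λ = 6378137 × 3.128708633 = 19955332.295 m.
y = R·ln tan(π/4 + φ/2) = 6378137 × -0.213548878 = -1362043.997 m.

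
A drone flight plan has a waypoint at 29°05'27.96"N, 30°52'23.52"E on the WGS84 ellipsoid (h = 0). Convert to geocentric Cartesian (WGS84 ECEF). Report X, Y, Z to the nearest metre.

WGS84: a = 6378137 m, e² = 0.006694380; N(φ) = a/√(1−e²sin²φ) = 6383189.651 m.
X = (N+h)·cosφ·cosλ = 4787570.435 m; Y = (N+h)·cosφ·sinλ = 2862261.152 m; Z = (N(1−e²)+h)·sinφ = 3082728.521 m.

X 4787570 m, Y 2862261 m, Z 3082729 m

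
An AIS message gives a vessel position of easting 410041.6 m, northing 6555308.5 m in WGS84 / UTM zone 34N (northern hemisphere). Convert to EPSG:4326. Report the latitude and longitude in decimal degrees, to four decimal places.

lat 59.1275°, lon 19.4283°

Zone 34N: λ₀ = 21°, k₀ = 0.9996, false easting 500000 m.
Meridian distance M = (N − FN)/k₀ = 6557931.7 m.
Inverse transverse Mercator on WGS84 gives φ = 59.12750022°, λ = 19.42830015°.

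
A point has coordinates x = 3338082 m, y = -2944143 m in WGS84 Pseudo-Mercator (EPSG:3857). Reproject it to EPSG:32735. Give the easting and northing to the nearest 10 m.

E 800080 m, N 7170150 m

Web Mercator inverse (R = 6378137 m) → φ = -25.55559677°, λ = 29.98650080°.
UTM 35S forward: E = 800083.499 m, N = 7170153.674 m.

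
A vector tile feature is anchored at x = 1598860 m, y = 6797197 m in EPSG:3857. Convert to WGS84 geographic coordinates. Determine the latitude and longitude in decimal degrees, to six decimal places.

lat 51.983801°, lon 14.362804°

R = 6378137 m. λ = x/R = 14.36280375°.
φ = 2·arctan(exp(y/R)) − 90° = 2·arctan(2.90288) − 90° = 51.98380102°.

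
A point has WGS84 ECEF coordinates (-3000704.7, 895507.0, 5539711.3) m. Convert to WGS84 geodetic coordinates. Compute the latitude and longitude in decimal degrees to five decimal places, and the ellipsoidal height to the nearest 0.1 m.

lat 60.68600°, lon 163.38320°, h 1622.7 m

λ = atan2(Y, X) = 163.38320093°; p = √(X²+Y²) = 3131479.1 m.
Bowring's method on WGS84 (a = 6378137 m, b = 6356752.314 m) gives φ = 60.68599993°, h = 1622.734 m.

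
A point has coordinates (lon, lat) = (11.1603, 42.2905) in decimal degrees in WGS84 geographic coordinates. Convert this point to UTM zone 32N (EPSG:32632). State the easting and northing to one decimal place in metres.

E 678098.9 m, N 4684290.8 m

Zone 32 central meridian λ₀ = 6×32 − 183 = 9°; Δλ = +2.1603°.
Transverse Mercator on WGS84 with k₀ = 0.9996 gives E = 678098.923 m, N = 4684290.753 m.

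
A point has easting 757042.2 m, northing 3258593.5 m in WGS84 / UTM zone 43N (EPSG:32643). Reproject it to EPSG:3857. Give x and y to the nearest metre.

x 8643914 m, y 3430541 m

Unproject from UTM 43N (λ₀ = 75°) → φ = 29.43040027°, λ = 77.64959961°.
Web Mercator (R = 6378137 m): x = 8643913.888 m, y = 3430541.231 m.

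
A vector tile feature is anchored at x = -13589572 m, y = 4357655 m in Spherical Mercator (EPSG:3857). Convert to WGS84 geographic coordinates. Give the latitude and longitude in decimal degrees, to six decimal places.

lat 36.413402°, lon -122.077202°

R = 6378137 m. λ = x/R = -122.07720232°.
φ = 2·arctan(exp(y/R)) − 90° = 2·arctan(1.98024) − 90° = 36.41340225°.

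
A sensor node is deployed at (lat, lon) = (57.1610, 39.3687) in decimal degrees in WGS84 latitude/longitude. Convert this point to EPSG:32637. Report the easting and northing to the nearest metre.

E 522301 m, N 6335368 m

Zone 37 central meridian λ₀ = 6×37 − 183 = 39°; Δλ = +0.3687°.
Transverse Mercator on WGS84 with k₀ = 0.9996 gives E = 522300.868 m, N = 6335368.208 m.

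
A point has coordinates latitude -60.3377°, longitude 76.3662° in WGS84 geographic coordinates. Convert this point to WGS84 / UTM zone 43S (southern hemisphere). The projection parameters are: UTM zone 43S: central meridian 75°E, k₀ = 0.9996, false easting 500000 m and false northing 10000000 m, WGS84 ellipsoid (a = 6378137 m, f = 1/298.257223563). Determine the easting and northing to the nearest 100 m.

Zone 43 central meridian λ₀ = 6×43 − 183 = 75°; Δλ = +1.3662°.
Transverse Mercator on WGS84 with k₀ = 0.9996 gives E = 575421.860 m, N = 3310197.537 m.

E 575400 m, N 3310200 m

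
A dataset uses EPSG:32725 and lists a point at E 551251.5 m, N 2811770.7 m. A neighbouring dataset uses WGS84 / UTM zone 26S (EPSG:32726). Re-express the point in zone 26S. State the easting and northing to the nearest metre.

UTM 25S → geographic: φ = -64.81460028°, λ = -31.92059970°.
UTM 26S (λ₀ = -27°) forward: E = 266537.257 m, N = 2803128.031 m.

E 266537 m, N 2803128 m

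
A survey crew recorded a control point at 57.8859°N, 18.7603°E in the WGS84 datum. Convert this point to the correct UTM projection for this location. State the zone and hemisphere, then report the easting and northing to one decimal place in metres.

Longitude 18.7603° lies in the 6° band [18°, 24°), giving zone 34; latitude is north of the equator, so 34N.
Zone 34 central meridian λ₀ = 6×34 − 183 = 21°; Δλ = -2.2397°.
Transverse Mercator on WGS84 with k₀ = 0.9996 gives E = 367206.953 m, N = 6418205.929 m.

Zone 34N: E 367207.0 m, N 6418205.9 m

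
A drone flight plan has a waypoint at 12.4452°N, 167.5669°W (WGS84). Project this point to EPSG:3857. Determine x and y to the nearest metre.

x -18653462 m, y 1396417 m

Web Mercator is spherical with R = a = 6378137 m.
x = R·λ = 6378137 × -2.924594122 = -18653461.982 m.
y = R·ln tan(π/4 + φ/2) = 6378137 × 0.218938137 = 1396417.431 m.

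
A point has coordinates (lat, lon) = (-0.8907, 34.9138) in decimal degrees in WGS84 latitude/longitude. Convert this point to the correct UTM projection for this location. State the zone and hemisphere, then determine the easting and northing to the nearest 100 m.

Zone 36S: E 713000 m, N 9901500 m

Longitude 34.9138° lies in the 6° band [30°, 36°), giving zone 36; latitude is south of the equator, so 36S.
Zone 36 central meridian λ₀ = 6×36 − 183 = 33°; Δλ = +1.9138°.
Transverse Mercator on WGS84 with k₀ = 0.9996 gives E = 712972.318 m, N = 9901495.501 m.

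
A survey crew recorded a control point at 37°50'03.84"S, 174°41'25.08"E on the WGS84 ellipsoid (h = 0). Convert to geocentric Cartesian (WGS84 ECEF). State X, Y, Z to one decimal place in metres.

WGS84: a = 6378137 m, e² = 0.006694380; N(φ) = a/√(1−e²sin²φ) = 6386184.420 m.
X = (N+h)·cosφ·cosλ = -5022082.307 m; Y = (N+h)·cosφ·sinλ = 466742.043 m; Z = (N(1−e²)+h)·sinφ = -3890943.401 m.

X -5022082.3 m, Y 466742.0 m, Z -3890943.4 m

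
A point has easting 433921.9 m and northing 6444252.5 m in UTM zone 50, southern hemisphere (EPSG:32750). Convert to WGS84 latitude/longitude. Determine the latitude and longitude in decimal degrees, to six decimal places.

lat -32.136200°, lon 116.299400°

Zone 50S: λ₀ = 117°, k₀ = 0.9996, false easting 500000 m, false northing 10000000 m.
Meridian distance M = (N − FN)/k₀ = -3557170.4 m.
Inverse transverse Mercator on WGS84 gives φ = -32.13619998°, λ = 116.29940026°.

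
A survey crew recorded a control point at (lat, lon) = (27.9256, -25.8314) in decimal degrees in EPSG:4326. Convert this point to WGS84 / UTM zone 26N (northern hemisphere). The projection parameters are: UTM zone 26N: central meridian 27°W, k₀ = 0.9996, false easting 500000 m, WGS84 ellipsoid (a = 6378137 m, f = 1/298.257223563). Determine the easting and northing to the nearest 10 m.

E 614980 m, N 3089510 m

Zone 26 central meridian λ₀ = 6×26 − 183 = -27°; Δλ = +1.1686°.
Transverse Mercator on WGS84 with k₀ = 0.9996 gives E = 614983.028 m, N = 3089509.949 m.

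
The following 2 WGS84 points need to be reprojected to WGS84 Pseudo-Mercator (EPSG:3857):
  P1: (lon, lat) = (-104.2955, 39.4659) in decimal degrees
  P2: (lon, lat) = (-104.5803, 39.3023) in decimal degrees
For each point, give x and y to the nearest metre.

P1: x -11610122 m, y 4788629 m; P2: x -11641826 m, y 4765066 m

Web Mercator: x = R·λ, y = R·ln tan(π/4+φ/2), R = 6378137 m.
P1 (39.4659°, -104.2955°) → (-11610121.952, 4788629.181) m.
P2 (39.3023°, -104.5803°) → (-11641825.743, 4765066.424) m.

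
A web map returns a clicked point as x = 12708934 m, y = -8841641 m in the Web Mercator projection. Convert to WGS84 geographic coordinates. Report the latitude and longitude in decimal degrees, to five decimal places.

R = 6378137 m. λ = x/R = 114.16629657°.
φ = 2·arctan(exp(y/R)) − 90° = 2·arctan(0.25001) − 90° = -61.92609958°.

lat -61.92610°, lon 114.16630°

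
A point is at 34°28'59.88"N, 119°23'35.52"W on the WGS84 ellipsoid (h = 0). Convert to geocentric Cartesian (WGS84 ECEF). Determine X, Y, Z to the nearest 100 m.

X -2583100 m, Y -4585600 m, Z 3590800 m

WGS84: a = 6378137 m, e² = 0.006694380; N(φ) = a/√(1−e²sin²φ) = 6384991.273 m.
X = (N+h)·cosφ·cosλ = -2583127.605 m; Y = (N+h)·cosφ·sinλ = -4585585.392 m; Z = (N(1−e²)+h)·sinφ = 3590765.051 m.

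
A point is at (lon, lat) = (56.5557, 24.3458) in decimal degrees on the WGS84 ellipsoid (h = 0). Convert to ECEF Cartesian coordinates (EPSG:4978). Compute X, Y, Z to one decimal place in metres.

WGS84: a = 6378137 m, e² = 0.006694380; N(φ) = a/√(1−e²sin²φ) = 6381768.207 m.
X = (N+h)·cosφ·cosλ = 3204392.060 m; Y = (N+h)·cosφ·sinλ = 4851549.188 m; Z = (N(1−e²)+h)·sinφ = 2613225.957 m.

X 3204392.1 m, Y 4851549.2 m, Z 2613226.0 m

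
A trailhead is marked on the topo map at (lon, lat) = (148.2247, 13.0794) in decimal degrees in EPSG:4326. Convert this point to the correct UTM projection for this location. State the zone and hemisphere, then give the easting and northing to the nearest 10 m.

Zone 55N: E 632770 m, N 1446240 m

Longitude 148.2247° lies in the 6° band [144°, 150°), giving zone 55; latitude is north of the equator, so 55N.
Zone 55 central meridian λ₀ = 6×55 − 183 = 147°; Δλ = +1.2247°.
Transverse Mercator on WGS84 with k₀ = 0.9996 gives E = 632774.926 m, N = 1446237.461 m.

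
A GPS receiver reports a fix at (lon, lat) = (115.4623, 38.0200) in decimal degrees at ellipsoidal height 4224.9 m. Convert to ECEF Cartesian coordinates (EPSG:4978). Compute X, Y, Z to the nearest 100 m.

WGS84: a = 6378137 m, e² = 0.006694380; N(φ) = a/√(1−e²sin²φ) = 6386251.734 m.
X = (N+h)·cosφ·cosλ = -2164370.690 m; Y = (N+h)·cosφ·sinλ = 4545392.030 m; Z = (N(1−e²)+h)·sinφ = 3909795.331 m.

X -2164400 m, Y 4545400 m, Z 3909800 m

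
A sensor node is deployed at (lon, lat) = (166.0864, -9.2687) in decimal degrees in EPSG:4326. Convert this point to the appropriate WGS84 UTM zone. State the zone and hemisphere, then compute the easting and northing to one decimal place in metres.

Zone 58S: E 619328.0 m, N 8975258.7 m

Longitude 166.0864° lies in the 6° band [162°, 168°), giving zone 58; latitude is south of the equator, so 58S.
Zone 58 central meridian λ₀ = 6×58 − 183 = 165°; Δλ = +1.0864°.
Transverse Mercator on WGS84 with k₀ = 0.9996 gives E = 619327.960 m, N = 8975258.652 m.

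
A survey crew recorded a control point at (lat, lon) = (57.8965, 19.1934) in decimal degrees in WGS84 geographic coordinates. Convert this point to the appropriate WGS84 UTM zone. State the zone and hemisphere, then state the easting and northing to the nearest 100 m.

Zone 34N: E 392900 m, N 6418600 m

Longitude 19.1934° lies in the 6° band [18°, 24°), giving zone 34; latitude is north of the equator, so 34N.
Zone 34 central meridian λ₀ = 6×34 − 183 = 21°; Δλ = -1.8066°.
Transverse Mercator on WGS84 with k₀ = 0.9996 gives E = 392913.071 m, N = 6418617.592 m.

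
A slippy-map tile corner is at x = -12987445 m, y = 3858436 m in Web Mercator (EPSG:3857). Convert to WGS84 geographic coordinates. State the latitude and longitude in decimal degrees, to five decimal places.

lat 32.72180°, lon -116.66820°

R = 6378137 m. λ = x/R = -116.66820345°.
φ = 2·arctan(exp(y/R)) − 90° = 2·arctan(1.83116) − 90° = 32.72180364°.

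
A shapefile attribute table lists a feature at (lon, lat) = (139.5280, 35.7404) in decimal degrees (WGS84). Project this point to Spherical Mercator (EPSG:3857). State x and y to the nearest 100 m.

Web Mercator is spherical with R = a = 6378137 m.
x = R·λ = 6378137 × 2.435222999 = 15532185.911 m.
y = R·ln tan(π/4 + φ/2) = 6378137 × 0.668684187 = 4264959.356 m.

x 15532200 m, y 4265000 m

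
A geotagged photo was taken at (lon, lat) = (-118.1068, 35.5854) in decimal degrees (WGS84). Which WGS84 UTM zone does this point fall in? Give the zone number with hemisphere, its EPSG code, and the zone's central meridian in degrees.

Zone 11N (EPSG:32611), central meridian -117°

UTM zone = ⌊(λ + 180)/6⌋ + 1; -118.1068° ∈ [-120°, -114°) → zone 11.
Hemisphere: N (φ ≥ 0).
Central meridian λ₀ = 6×11 − 183 = -117°.
EPSG code: 32611.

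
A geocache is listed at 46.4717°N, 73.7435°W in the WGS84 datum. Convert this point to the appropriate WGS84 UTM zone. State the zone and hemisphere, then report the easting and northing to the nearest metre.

Zone 18N: E 596463 m, N 5147226 m

Longitude -73.7435° lies in the 6° band [-78°, -72°), giving zone 18; latitude is north of the equator, so 18N.
Zone 18 central meridian λ₀ = 6×18 − 183 = -75°; Δλ = +1.2565°.
Transverse Mercator on WGS84 with k₀ = 0.9996 gives E = 596463.242 m, N = 5147225.714 m.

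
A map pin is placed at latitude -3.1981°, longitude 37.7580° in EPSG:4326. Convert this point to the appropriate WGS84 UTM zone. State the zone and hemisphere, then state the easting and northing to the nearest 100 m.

Zone 37S: E 362000 m, N 9646400 m

Longitude 37.7580° lies in the 6° band [36°, 42°), giving zone 37; latitude is south of the equator, so 37S.
Zone 37 central meridian λ₀ = 6×37 − 183 = 39°; Δλ = -1.2420°.
Transverse Mercator on WGS84 with k₀ = 0.9996 gives E = 361999.481 m, N = 9646426.722 m.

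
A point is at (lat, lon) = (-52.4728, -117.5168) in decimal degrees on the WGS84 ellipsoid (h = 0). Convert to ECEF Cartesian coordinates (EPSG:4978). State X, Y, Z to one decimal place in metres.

X -1798771.0 m, Y -3452934.6 m, Z -5035021.5 m

WGS84: a = 6378137 m, e² = 0.006694380; N(φ) = a/√(1−e²sin²φ) = 6391606.921 m.
X = (N+h)·cosφ·cosλ = -1798770.999 m; Y = (N+h)·cosφ·sinλ = -3452934.607 m; Z = (N(1−e²)+h)·sinφ = -5035021.463 m.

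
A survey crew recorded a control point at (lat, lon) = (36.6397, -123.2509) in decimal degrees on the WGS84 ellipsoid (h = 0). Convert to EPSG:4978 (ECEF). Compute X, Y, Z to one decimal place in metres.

X -2809497.4 m, Y -4285049.0 m, Z 3785385.0 m

WGS84: a = 6378137 m, e² = 0.006694380; N(φ) = a/√(1−e²sin²φ) = 6385753.959 m.
X = (N+h)·cosφ·cosλ = -2809497.444 m; Y = (N+h)·cosφ·sinλ = -4285048.956 m; Z = (N(1−e²)+h)·sinφ = 3785385.047 m.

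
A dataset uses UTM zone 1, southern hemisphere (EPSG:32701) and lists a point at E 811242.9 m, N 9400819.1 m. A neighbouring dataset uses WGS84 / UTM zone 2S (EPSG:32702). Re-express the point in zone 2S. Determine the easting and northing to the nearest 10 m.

E 146250 m, N 9400610 m

UTM 1S → geographic: φ = -5.41430030°, λ = -174.19159982°.
UTM 2S (λ₀ = -171°) forward: E = 146247.867 m, N = 9400608.885 m.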